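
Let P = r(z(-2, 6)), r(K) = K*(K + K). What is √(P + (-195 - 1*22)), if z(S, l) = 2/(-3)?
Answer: I*√1945/3 ≈ 14.701*I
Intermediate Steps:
z(S, l) = -⅔ (z(S, l) = 2*(-⅓) = -⅔)
r(K) = 2*K² (r(K) = K*(2*K) = 2*K²)
P = 8/9 (P = 2*(-⅔)² = 2*(4/9) = 8/9 ≈ 0.88889)
√(P + (-195 - 1*22)) = √(8/9 + (-195 - 1*22)) = √(8/9 + (-195 - 22)) = √(8/9 - 217) = √(-1945/9) = I*√1945/3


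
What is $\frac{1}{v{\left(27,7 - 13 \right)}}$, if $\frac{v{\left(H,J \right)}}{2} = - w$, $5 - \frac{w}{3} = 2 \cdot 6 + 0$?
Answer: $\frac{1}{42} \approx 0.02381$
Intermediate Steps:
$w = -21$ ($w = 15 - 3 \left(2 \cdot 6 + 0\right) = 15 - 3 \left(12 + 0\right) = 15 - 36 = -21$)
$v{\left(H,J \right)} = 42$ ($v{\left(H,J \right)} = 2 \left(\left(-1\right) \left(-21\right)\right) = 2 \cdot 21 = 42$)
$\frac{1}{v{\left(27,7 - 13 \right)}} = \frac{1}{42}$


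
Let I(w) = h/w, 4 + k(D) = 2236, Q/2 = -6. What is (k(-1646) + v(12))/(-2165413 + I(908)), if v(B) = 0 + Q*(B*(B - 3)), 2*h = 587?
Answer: -1699776/3932389421 ≈ -0.00043225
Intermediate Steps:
h = 587/2 (h = (1/2)*587 = 587/2 ≈ 293.50)
Q = -12 (Q = 2*(-6) = -12)
k(D) = 2232 (k(D) = -4 + 2236 = 2232)
I(w) = 587/(2*w)
v(B) = -12*B*(-3 + B) (v(B) = 0 - 12*B*(B - 3) = 0 - 12*B*(-3 + B) = -12*B*(-3 + B))
(k(-1646) + v(12))/(-2165413 + I(908)) = (2232 + 12*12*(3 - 1*12))/(-2165413 + (587/2)/908) = (2232 + 12*12*(3 - 12))/(-2165413 + (587/2)*(1/908)) = (2232 + 12*12*(-9))/(-2165413 + 587/1816) = (2232 - 1296)/(-3932389421/1816) = 936*(-1816/3932389421) = -1699776/3932389421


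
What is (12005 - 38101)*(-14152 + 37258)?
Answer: -602974176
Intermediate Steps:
(12005 - 38101)*(-14152 + 37258) = -26096*23106 = -602974176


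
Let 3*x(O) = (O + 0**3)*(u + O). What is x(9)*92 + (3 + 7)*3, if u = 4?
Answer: 3618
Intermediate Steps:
x(O) = O*(4 + O)/3 (x(O) = ((O + 0**3)*(4 + O))/3 = ((O + 0)*(4 + O))/3 = (O*(4 + O))/3 = O*(4 + O)/3)
x(9)*92 + (3 + 7)*3 = ((1/3)*9*(4 + 9))*92 + (3 + 7)*3 = ((1/3)*9*13)*92 + 10*3 = 39*92 + 30 = 3588 + 30 = 3618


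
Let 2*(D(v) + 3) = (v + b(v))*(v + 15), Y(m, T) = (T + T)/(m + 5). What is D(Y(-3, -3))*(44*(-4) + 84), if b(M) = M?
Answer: 3588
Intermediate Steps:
Y(m, T) = 2*T/(5 + m) (Y(m, T) = (2*T)/(5 + m) = 2*T/(5 + m))
D(v) = -3 + v*(15 + v) (D(v) = -3 + ((v + v)*(v + 15))/2 = -3 + ((2*v)*(15 + v))/2 = -3 + (2*v*(15 + v))/2 = -3 + v*(15 + v))
D(Y(-3, -3))*(44*(-4) + 84) = (-3 + (2*(-3)/(5 - 3))² + 15*(2*(-3)/(5 - 3)))*(44*(-4) + 84) = (-3 + (2*(-3)/2)² + 15*(2*(-3)/2))*(-176 + 84) = (-3 + (2*(-3)*(½))² + 15*(2*(-3)*(½)))*(-92) = (-3 + (-3)² + 15*(-3))*(-92) = (-3 + 9 - 45)*(-92) = -39*(-92) = 3588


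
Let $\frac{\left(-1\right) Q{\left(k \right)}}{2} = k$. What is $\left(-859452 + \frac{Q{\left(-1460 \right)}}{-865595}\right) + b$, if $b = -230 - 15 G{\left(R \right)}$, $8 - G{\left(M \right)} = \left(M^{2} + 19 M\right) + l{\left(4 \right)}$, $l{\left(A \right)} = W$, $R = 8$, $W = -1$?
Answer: $- \frac{148289754247}{173119} \approx -8.5658 \cdot 10^{5}$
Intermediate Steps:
$l{\left(A \right)} = -1$
$G{\left(M \right)} = 9 - M^{2} - 19 M$ ($G{\left(M \right)} = 8 - \left(\left(M^{2} + 19 M\right) - 1\right) = 8 - \left(-1 + M^{2} + 19 M\right) = 9 - M^{2} - 19 M$)
$Q{\left(k \right)} = - 2 k$
$b = 2875$ ($b = -230 - 15 \left(9 - 8^{2} - 152\right) = -230 - 15 \left(9 - 64 - 152\right) = -230 - -3105 = -230 + 3105 = 2875$)
$\left(-859452 + \frac{Q{\left(-1460 \right)}}{-865595}\right) + b = \left(-859452 + \frac{\left(-2\right) \left(-1460\right)}{-865595}\right) + 2875 = \left(-859452 + 2920 \left(- \frac{1}{865595}\right)\right) + 2875 = \left(-859452 - \frac{584}{173119}\right) + 2875 = - \frac{148787471372}{173119} + 2875 = - \frac{148289754247}{173119}$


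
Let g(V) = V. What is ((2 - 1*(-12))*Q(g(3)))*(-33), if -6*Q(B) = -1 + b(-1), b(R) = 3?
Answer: 154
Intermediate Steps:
Q(B) = -⅓ (Q(B) = -(-1 + 3)/6 = -⅙*2 = -⅓)
((2 - 1*(-12))*Q(g(3)))*(-33) = ((2 - 1*(-12))*(-⅓))*(-33) = ((2 + 12)*(-⅓))*(-33) = (14*(-⅓))*(-33) = -14/3*(-33) = 154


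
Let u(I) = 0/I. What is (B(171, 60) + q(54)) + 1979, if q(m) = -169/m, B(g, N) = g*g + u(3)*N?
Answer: 1685711/54 ≈ 31217.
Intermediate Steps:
u(I) = 0
B(g, N) = g² (B(g, N) = g*g + 0*N = g² + 0 = g²)
(B(171, 60) + q(54)) + 1979 = (171² - 169/54) + 1979 = (29241 - 169*1/54) + 1979 = (29241 - 169/54) + 1979 = 1578845/54 + 1979 = 1685711/54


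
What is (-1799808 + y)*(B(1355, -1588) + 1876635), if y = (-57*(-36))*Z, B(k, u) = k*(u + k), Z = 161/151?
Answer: -423697117545120/151 ≈ -2.8059e+12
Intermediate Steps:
Z = 161/151 (Z = 161*(1/151) = 161/151 ≈ 1.0662)
B(k, u) = k*(k + u)
y = 330372/151 (y = -57*(-36)*(161/151) = 2052*(161/151) = 330372/151 ≈ 2187.9)
(-1799808 + y)*(B(1355, -1588) + 1876635) = (-1799808 + 330372/151)*(1355*(1355 - 1588) + 1876635) = -271440636*(1355*(-233) + 1876635)/151 = -271440636*(-315715 + 1876635)/151 = -271440636/151*1560920 = -423697117545120/151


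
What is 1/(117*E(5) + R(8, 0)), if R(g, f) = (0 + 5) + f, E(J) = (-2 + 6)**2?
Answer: 1/1877 ≈ 0.00053276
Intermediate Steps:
E(J) = 16 (E(J) = 4**2 = 16)
R(g, f) = 5 + f
1/(117*E(5) + R(8, 0)) = 1/(117*16 + (5 + 0)) = 1/(1872 + 5) = 1/1877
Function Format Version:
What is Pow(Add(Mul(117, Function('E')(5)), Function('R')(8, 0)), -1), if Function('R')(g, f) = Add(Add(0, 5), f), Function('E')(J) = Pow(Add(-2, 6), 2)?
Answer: Rational(1, 1877) ≈ 0.00053276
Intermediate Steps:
Function('E')(J) = 16 (Function('E')(J) = Pow(4, 2) = 16)
Function('R')(g, f) = Add(5, f)
Pow(Add(Mul(117, Function('E')(5)), Function('R')(8, 0)), -1) = Pow(Add(Mul(117, 16), Add(5, 0)), -1) = Pow(Add(1872, 5), -1) = Pow(1877, -1) = Rational(1, 1877)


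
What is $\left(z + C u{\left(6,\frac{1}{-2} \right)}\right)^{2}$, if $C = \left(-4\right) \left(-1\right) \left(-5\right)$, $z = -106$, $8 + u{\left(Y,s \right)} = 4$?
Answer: $676$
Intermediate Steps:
$u{\left(Y,s \right)} = -4$ ($u{\left(Y,s \right)} = -8 + 4 = -4$)
$C = -20$ ($C = 4 \left(-5\right) = -20$)
$\left(z + C u{\left(6,\frac{1}{-2} \right)}\right)^{2} = \left(-106 - -80\right)^{2} = \left(-106 + 80\right)^{2} = \left(-26\right)^{2} = 676$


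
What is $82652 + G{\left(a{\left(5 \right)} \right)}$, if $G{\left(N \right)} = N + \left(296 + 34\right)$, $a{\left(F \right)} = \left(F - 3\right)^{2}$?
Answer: $82986$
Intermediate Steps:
$a{\left(F \right)} = \left(-3 + F\right)^{2}$
$G{\left(N \right)} = 330 + N$ ($G{\left(N \right)} = N + 330 = 330 + N$)
$82652 + G{\left(a{\left(5 \right)} \right)} = 82652 + \left(330 + \left(-3 + 5\right)^{2}\right) = 82652 + \left(330 + 2^{2}\right) = 82652 + \left(330 + 4\right) = 82652 + 334 = 82986$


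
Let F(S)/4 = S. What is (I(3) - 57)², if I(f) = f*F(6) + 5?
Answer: 400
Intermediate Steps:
F(S) = 4*S
I(f) = 5 + 24*f (I(f) = f*(4*6) + 5 = f*24 + 5 = 24*f + 5 = 5 + 24*f)
(I(3) - 57)² = ((5 + 24*3) - 57)² = ((5 + 72) - 57)² = (77 - 57)² = 20² = 400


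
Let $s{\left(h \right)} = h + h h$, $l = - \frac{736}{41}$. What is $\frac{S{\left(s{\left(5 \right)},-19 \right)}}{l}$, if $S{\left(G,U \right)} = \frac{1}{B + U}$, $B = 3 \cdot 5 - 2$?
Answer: $\frac{41}{4416} \approx 0.0092844$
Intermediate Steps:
$l = - \frac{736}{41}$ ($l = \left(-736\right) \frac{1}{41} = - \frac{736}{41} \approx -17.951$)
$s{\left(h \right)} = h + h^{2}$
$B = 13$ ($B = 15 - 2 = 13$)
$S{\left(G,U \right)} = \frac{1}{13 + U}$
$\frac{S{\left(s{\left(5 \right)},-19 \right)}}{l} = \frac{1}{\left(13 - 19\right) \left(- \frac{736}{41}\right)} = \frac{1}{-6} \left(- \frac{41}{736}\right) = \left(- \frac{1}{6}\right) \left(- \frac{41}{736}\right) = \frac{41}{4416}$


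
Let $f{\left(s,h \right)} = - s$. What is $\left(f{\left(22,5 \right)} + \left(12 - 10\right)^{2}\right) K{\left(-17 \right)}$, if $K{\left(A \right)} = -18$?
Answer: $324$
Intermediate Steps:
$\left(f{\left(22,5 \right)} + \left(12 - 10\right)^{2}\right) K{\left(-17 \right)} = \left(\left(-1\right) 22 + \left(12 - 10\right)^{2}\right) \left(-18\right) = \left(-22 + 2^{2}\right) \left(-18\right) = \left(-22 + 4\right) \left(-18\right) = \left(-18\right) \left(-18\right) = 324$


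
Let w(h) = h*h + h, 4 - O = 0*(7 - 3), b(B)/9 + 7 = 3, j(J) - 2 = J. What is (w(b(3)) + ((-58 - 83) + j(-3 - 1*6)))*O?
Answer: 4448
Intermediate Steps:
j(J) = 2 + J
b(B) = -36 (b(B) = -63 + 9*3 = -63 + 27 = -36)
O = 4 (O = 4 - 0*(7 - 3) = 4 - 0*4 = 4 - 1*0 = 4 + 0 = 4)
w(h) = h + h² (w(h) = h² + h = h + h²)
(w(b(3)) + ((-58 - 83) + j(-3 - 1*6)))*O = (-36*(1 - 36) + ((-58 - 83) + (2 + (-3 - 1*6))))*4 = (-36*(-35) + (-141 + (2 + (-3 - 6))))*4 = (1260 + (-141 + (2 - 9)))*4 = (1260 + (-141 - 7))*4 = (1260 - 148)*4 = 1112*4 = 4448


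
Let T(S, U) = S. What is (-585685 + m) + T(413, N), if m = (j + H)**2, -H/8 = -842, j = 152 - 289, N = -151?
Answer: 42961529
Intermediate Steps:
j = -137
H = 6736 (H = -8*(-842) = 6736)
m = 43546801 (m = (-137 + 6736)**2 = 6599**2 = 43546801)
(-585685 + m) + T(413, N) = (-585685 + 43546801) + 413 = 42961116 + 413 = 42961529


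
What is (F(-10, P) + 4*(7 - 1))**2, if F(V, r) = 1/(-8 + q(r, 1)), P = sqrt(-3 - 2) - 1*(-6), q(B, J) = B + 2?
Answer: (120 - I*sqrt(5))**2/25 ≈ 575.8 - 21.466*I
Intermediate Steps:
q(B, J) = 2 + B
P = 6 + I*sqrt(5) (P = sqrt(-5) + 6 = I*sqrt(5) + 6 = 6 + I*sqrt(5) ≈ 6.0 + 2.2361*I)
F(V, r) = 1/(-6 + r) (F(V, r) = 1/(-8 + (2 + r)) = 1/(-6 + r))
(F(-10, P) + 4*(7 - 1))**2 = (1/(-6 + (6 + I*sqrt(5))) + 4*(7 - 1))**2 = (1/(I*sqrt(5)) + 4*6)**2 = (-I*sqrt(5)/5 + 24)**2 = (24 - I*sqrt(5)/5)**2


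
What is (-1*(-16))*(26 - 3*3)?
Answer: 272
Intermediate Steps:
(-1*(-16))*(26 - 3*3) = 16*(26 - 9) = 16*17 = 272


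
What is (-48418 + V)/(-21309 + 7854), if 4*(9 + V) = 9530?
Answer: 92089/26910 ≈ 3.4221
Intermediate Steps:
V = 4747/2 (V = -9 + (¼)*9530 = -9 + 4765/2 = 4747/2 ≈ 2373.5)
(-48418 + V)/(-21309 + 7854) = (-48418 + 4747/2)/(-21309 + 7854) = -92089/2/(-13455) = -92089/2*(-1/13455) = 92089/26910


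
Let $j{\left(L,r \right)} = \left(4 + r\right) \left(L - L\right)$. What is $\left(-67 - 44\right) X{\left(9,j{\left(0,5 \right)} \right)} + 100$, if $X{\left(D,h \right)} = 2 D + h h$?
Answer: $-1898$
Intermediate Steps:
$j{\left(L,r \right)} = 0$ ($j{\left(L,r \right)} = \left(4 + r\right) 0 = 0$)
$X{\left(D,h \right)} = h^{2} + 2 D$ ($X{\left(D,h \right)} = 2 D + h^{2} = h^{2} + 2 D$)
$\left(-67 - 44\right) X{\left(9,j{\left(0,5 \right)} \right)} + 100 = \left(-67 - 44\right) \left(0^{2} + 2 \cdot 9\right) + 100 = \left(-67 - 44\right) \left(0 + 18\right) + 100 = \left(-111\right) 18 + 100 = -1998 + 100 = -1898$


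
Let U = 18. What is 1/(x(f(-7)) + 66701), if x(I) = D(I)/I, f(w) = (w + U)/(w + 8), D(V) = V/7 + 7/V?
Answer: 847/56495917 ≈ 1.4992e-5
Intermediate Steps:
D(V) = 7/V + V/7 (D(V) = V*(⅐) + 7/V = V/7 + 7/V = 7/V + V/7)
f(w) = (18 + w)/(8 + w) (f(w) = (w + 18)/(w + 8) = (18 + w)/(8 + w))
x(I) = (7/I + I/7)/I
1/(x(f(-7)) + 66701) = 1/((⅐ + 7/((18 - 7)/(8 - 7))²) + 66701) = 1/((⅐ + 7/(11/1)²) + 66701) = 1/((⅐ + 7/(1*11)²) + 66701) = 1/((⅐ + 7/11²) + 66701) = 1/((⅐ + 7*(1/121)) + 66701) = 1/((⅐ + 7/121) + 66701) = 1/(170/847 + 66701) = 1/(56495917/847) = 847/56495917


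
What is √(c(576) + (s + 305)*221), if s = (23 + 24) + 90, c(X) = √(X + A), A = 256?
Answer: √(97682 + 8*√13) ≈ 312.59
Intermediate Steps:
c(X) = √(256 + X) (c(X) = √(X + 256) = √(256 + X))
s = 137 (s = 47 + 90 = 137)
√(c(576) + (s + 305)*221) = √(√(256 + 576) + (137 + 305)*221) = √(√832 + 442*221) = √(8*√13 + 97682) = √(97682 + 8*√13)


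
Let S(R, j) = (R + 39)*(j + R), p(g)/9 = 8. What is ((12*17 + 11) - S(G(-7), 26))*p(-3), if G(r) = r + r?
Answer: -6120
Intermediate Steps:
p(g) = 72 (p(g) = 9*8 = 72)
G(r) = 2*r
S(R, j) = (39 + R)*(R + j)
((12*17 + 11) - S(G(-7), 26))*p(-3) = ((12*17 + 11) - ((2*(-7))**2 + 39*(2*(-7)) + 39*26 + (2*(-7))*26))*72 = ((204 + 11) - ((-14)**2 + 39*(-14) + 1014 - 14*26))*72 = (215 - (196 - 546 + 1014 - 364))*72 = (215 - 1*300)*72 = (215 - 300)*72 = -85*72 = -6120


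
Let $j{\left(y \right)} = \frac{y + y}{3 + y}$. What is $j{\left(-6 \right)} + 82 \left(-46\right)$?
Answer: $-3768$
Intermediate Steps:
$j{\left(y \right)} = \frac{2 y}{3 + y}$
$j{\left(-6 \right)} + 82 \left(-46\right) = 2 \left(-6\right) \frac{1}{3 - 6} + 82 \left(-46\right) = 2 \left(-6\right) \frac{1}{-3} - 3772 = 2 \left(-6\right) \left(- \frac{1}{3}\right) - 3772 = 4 - 3772 = -3768$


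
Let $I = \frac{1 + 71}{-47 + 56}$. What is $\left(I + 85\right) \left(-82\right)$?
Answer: $-7626$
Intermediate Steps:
$I = 8$ ($I = \frac{72}{9} = 72 \cdot \frac{1}{9} = 8$)
$\left(I + 85\right) \left(-82\right) = \left(8 + 85\right) \left(-82\right) = 93 \left(-82\right) = -7626$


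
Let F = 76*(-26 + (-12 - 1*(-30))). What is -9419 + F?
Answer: -10027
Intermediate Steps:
F = -608 (F = 76*(-26 + (-12 + 30)) = 76*(-26 + 18) = 76*(-8) = -608)
-9419 + F = -9419 - 608 = -10027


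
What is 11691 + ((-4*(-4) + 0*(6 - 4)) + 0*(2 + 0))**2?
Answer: 11947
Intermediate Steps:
11691 + ((-4*(-4) + 0*(6 - 4)) + 0*(2 + 0))**2 = 11691 + ((16 + 0*2) + 0*2)**2 = 11691 + ((16 + 0) + 0)**2 = 11691 + (16 + 0)**2 = 11691 + 16**2 = 11691 + 256 = 11947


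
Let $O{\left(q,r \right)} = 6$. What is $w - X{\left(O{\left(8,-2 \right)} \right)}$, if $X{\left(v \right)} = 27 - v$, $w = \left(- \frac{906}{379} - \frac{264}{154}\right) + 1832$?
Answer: $\frac{4793693}{2653} \approx 1806.9$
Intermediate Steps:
$w = \frac{4849406}{2653}$ ($w = \left(\left(-906\right) \frac{1}{379} - \frac{12}{7}\right) + 1832 = \left(- \frac{906}{379} - \frac{12}{7}\right) + 1832 = - \frac{10890}{2653} + 1832 = \frac{4849406}{2653} \approx 1827.9$)
$w - X{\left(O{\left(8,-2 \right)} \right)} = \frac{4849406}{2653} - \left(27 - 6\right) = \frac{4849406}{2653} - 21 = \frac{4793693}{2653}$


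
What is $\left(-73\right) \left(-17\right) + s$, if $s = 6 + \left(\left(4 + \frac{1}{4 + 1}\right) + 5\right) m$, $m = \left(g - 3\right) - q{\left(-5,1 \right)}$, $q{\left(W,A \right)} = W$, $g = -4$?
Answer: $\frac{6143}{5} \approx 1228.6$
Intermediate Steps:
$m = -2$ ($m = \left(-4 - 3\right) - -5 = -7 + 5 = -2$)
$s = - \frac{62}{5}$ ($s = 6 + \left(\left(4 + \frac{1}{4 + 1}\right) + 5\right) \left(-2\right) = 6 + \left(\left(4 + \frac{1}{5}\right) + 5\right) \left(-2\right) = 6 + \left(\frac{21}{5} + 5\right) \left(-2\right) = 6 + \frac{46}{5} \left(-2\right) = 6 - \frac{92}{5} = - \frac{62}{5} \approx -12.4$)
$\left(-73\right) \left(-17\right) + s = \left(-73\right) \left(-17\right) - \frac{62}{5} = 1241 - \frac{62}{5} = \frac{6143}{5}$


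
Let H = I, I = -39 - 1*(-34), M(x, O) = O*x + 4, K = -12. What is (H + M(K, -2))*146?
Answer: 3358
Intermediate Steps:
M(x, O) = 4 + O*x
I = -5 (I = -39 + 34 = -5)
H = -5
(H + M(K, -2))*146 = (-5 + (4 - 2*(-12)))*146 = (-5 + (4 + 24))*146 = (-5 + 28)*146 = 23*146 = 3358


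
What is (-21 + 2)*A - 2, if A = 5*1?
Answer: -97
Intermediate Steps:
A = 5
(-21 + 2)*A - 2 = (-21 + 2)*5 - 2 = -19*5 - 2 = -95 - 2 = -97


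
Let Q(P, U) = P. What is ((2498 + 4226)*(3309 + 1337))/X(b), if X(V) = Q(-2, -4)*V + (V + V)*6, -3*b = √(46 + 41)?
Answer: -15619852*√87/145 ≈ -1.0048e+6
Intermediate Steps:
b = -√87/3 (b = -√(46 + 41)/3 = -√87/3 ≈ -3.1091)
X(V) = 10*V (X(V) = -2*V + (V + V)*6 = -2*V + (2*V)*6 = -2*V + 12*V = 10*V)
((2498 + 4226)*(3309 + 1337))/X(b) = ((2498 + 4226)*(3309 + 1337))/((10*(-√87/3))) = (6724*4646)/((-10*√87/3)) = 31239704*(-√87/290) = -15619852*√87/145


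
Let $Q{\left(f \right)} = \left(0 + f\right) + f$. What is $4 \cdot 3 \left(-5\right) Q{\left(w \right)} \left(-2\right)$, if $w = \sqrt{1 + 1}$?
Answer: $240 \sqrt{2} \approx 339.41$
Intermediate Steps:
$w = \sqrt{2} \approx 1.4142$
$Q{\left(f \right)} = 2 f$ ($Q{\left(f \right)} = f + f = 2 f$)
$4 \cdot 3 \left(-5\right) Q{\left(w \right)} \left(-2\right) = 4 \cdot 3 \left(-5\right) 2 \sqrt{2} \left(-2\right) = 12 \left(-5\right) 2 \sqrt{2} \left(-2\right) = - 60 \cdot 2 \sqrt{2} \left(-2\right) = - 120 \sqrt{2} \left(-2\right) = 240 \sqrt{2}$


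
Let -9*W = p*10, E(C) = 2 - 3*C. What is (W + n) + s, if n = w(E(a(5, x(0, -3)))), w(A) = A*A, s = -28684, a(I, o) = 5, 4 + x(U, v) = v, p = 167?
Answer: -258305/9 ≈ -28701.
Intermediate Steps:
x(U, v) = -4 + v
W = -1670/9 (W = -167*10/9 = -⅑*1670 = -1670/9 ≈ -185.56)
w(A) = A²
n = 169 (n = (2 - 3*5)² = (2 - 15)² = (-13)² = 169)
(W + n) + s = (-1670/9 + 169) - 28684 = -149/9 - 28684 = -258305/9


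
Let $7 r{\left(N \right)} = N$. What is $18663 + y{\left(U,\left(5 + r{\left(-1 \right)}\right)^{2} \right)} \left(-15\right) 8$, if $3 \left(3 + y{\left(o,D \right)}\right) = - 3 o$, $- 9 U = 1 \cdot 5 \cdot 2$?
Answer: $\frac{56669}{3} \approx 18890.0$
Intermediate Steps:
$r{\left(N \right)} = \frac{N}{7}$
$U = - \frac{10}{9}$ ($U = - \frac{1 \cdot 5 \cdot 2}{9} = - \frac{5 \cdot 2}{9} = \left(- \frac{1}{9}\right) 10 = - \frac{10}{9} \approx -1.1111$)
$y{\left(o,D \right)} = -3 - o$ ($y{\left(o,D \right)} = -3 + \frac{\left(-3\right) o}{3} = -3 - o$)
$18663 + y{\left(U,\left(5 + r{\left(-1 \right)}\right)^{2} \right)} \left(-15\right) 8 = 18663 + \left(-3 - - \frac{10}{9}\right) \left(-15\right) 8 = 18663 + \left(-3 + \frac{10}{9}\right) \left(-15\right) 8 = 18663 + \left(- \frac{17}{9}\right) \left(-15\right) 8 = 18663 + \frac{85}{3} \cdot 8 = 18663 + \frac{680}{3} = \frac{56669}{3}$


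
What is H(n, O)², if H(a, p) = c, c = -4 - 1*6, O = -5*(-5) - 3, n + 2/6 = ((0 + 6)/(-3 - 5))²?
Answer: 100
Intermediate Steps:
n = 11/48 (n = -⅓ + ((0 + 6)/(-3 - 5))² = -⅓ + (6/(-8))² = -⅓ + (6*(-⅛))² = -⅓ + (-¾)² = -⅓ + 9/16 = 11/48 ≈ 0.22917)
O = 22 (O = 25 - 3 = 22)
c = -10 (c = -4 - 6 = -10)
H(a, p) = -10
H(n, O)² = (-10)² = 100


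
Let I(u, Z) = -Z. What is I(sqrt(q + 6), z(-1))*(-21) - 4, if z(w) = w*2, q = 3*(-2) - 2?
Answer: -46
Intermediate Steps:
q = -8 (q = -6 - 2 = -8)
z(w) = 2*w
I(sqrt(q + 6), z(-1))*(-21) - 4 = -2*(-1)*(-21) - 4 = -1*(-2)*(-21) - 4 = 2*(-21) - 4 = -42 - 4 = -46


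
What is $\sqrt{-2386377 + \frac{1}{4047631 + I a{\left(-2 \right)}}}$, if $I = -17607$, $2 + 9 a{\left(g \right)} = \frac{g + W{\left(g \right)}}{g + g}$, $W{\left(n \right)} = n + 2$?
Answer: $\frac{i \sqrt{156613921699213587435}}{8101131} \approx 1544.8 i$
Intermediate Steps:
$W{\left(n \right)} = 2 + n$
$a{\left(g \right)} = - \frac{2}{9} + \frac{2 + 2 g}{18 g}$ ($a{\left(g \right)} = - \frac{2}{9} + \frac{\left(g + \left(2 + g\right)\right) \frac{1}{g + g}}{9} = - \frac{2}{9} + \frac{\left(2 + 2 g\right) \frac{1}{2 g}}{9} = - \frac{2}{9} + \frac{\frac{1}{2} \frac{1}{g} \left(2 + 2 g\right)}{9} = - \frac{2}{9} + \frac{2 + 2 g}{18 g}$)
$\sqrt{-2386377 + \frac{1}{4047631 + I a{\left(-2 \right)}}} = \sqrt{-2386377 + \frac{1}{4047631 - 17607 \frac{1 - -2}{9 \left(-2\right)}}} = \sqrt{-2386377 + \frac{1}{4047631 - 17607 \cdot \frac{1}{9} \left(- \frac{1}{2}\right) \left(1 + 2\right)}} = \sqrt{-2386377 + \frac{1}{4047631 - 17607 \cdot \frac{1}{9} \left(- \frac{1}{2}\right) 3}} = \sqrt{-2386377 + \frac{1}{4047631 - - \frac{5869}{2}}} = \sqrt{-2386377 + \frac{1}{4047631 + \frac{5869}{2}}} = \sqrt{-2386377 + \frac{1}{\frac{8101131}{2}}} = \sqrt{-2386377 + \frac{2}{8101131}} = \sqrt{- \frac{19332352692385}{8101131}} = \frac{i \sqrt{156613921699213587435}}{8101131}$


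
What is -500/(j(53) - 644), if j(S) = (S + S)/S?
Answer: 250/321 ≈ 0.77882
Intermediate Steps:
j(S) = 2 (j(S) = (2*S)/S = 2)
-500/(j(53) - 644) = -500/(2 - 644) = -500/(-642) = -500*(-1/642) = 250/321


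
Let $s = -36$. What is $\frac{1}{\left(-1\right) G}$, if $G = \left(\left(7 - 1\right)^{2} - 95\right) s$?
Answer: $- \frac{1}{2124} \approx -0.00047081$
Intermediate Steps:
$G = 2124$ ($G = \left(\left(7 - 1\right)^{2} - 95\right) \left(-36\right) = \left(6^{2} - 95\right) \left(-36\right) = \left(36 - 95\right) \left(-36\right) = \left(-59\right) \left(-36\right) = 2124$)
$\frac{1}{\left(-1\right) G} = \frac{1}{\left(-1\right) 2124} = \frac{1}{-2124} = - \frac{1}{2124}$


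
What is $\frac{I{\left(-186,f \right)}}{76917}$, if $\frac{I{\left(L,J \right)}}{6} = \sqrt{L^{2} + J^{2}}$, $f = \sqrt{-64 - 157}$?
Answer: $\frac{50 \sqrt{55}}{25639} \approx 0.014463$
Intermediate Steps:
$f = i \sqrt{221}$ ($f = \sqrt{-221} = i \sqrt{221} \approx 14.866 i$)
$I{\left(L,J \right)} = 6 \sqrt{J^{2} + L^{2}}$ ($I{\left(L,J \right)} = 6 \sqrt{L^{2} + J^{2}} = 6 \sqrt{J^{2} + L^{2}}$)
$\frac{I{\left(-186,f \right)}}{76917} = \frac{6 \sqrt{\left(i \sqrt{221}\right)^{2} + \left(-186\right)^{2}}}{76917} = 6 \sqrt{-221 + 34596} \cdot \frac{1}{76917} = 6 \sqrt{34375} \cdot \frac{1}{76917} = 6 \cdot 25 \sqrt{55} \cdot \frac{1}{76917} = 150 \sqrt{55} \cdot \frac{1}{76917} = \frac{50 \sqrt{55}}{25639}$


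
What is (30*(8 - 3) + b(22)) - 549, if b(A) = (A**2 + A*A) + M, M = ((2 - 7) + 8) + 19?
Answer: 591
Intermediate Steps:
M = 22 (M = (-5 + 8) + 19 = 3 + 19 = 22)
b(A) = 22 + 2*A**2 (b(A) = (A**2 + A*A) + 22 = (A**2 + A**2) + 22 = 2*A**2 + 22 = 22 + 2*A**2)
(30*(8 - 3) + b(22)) - 549 = (30*(8 - 3) + (22 + 2*22**2)) - 549 = (30*5 + (22 + 2*484)) - 549 = (150 + (22 + 968)) - 549 = (150 + 990) - 549 = 1140 - 549 = 591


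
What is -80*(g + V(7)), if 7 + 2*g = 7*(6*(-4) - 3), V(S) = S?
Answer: 7280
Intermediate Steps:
g = -98 (g = -7/2 + (7*(6*(-4) - 3))/2 = -7/2 + (7*(-24 - 3))/2 = -7/2 + (7*(-27))/2 = -7/2 + (½)*(-189) = -7/2 - 189/2 = -98)
-80*(g + V(7)) = -80*(-98 + 7) = -80*(-91) = 7280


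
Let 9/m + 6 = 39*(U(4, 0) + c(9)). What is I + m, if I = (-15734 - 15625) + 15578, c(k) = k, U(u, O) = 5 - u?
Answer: -2019965/128 ≈ -15781.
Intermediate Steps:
m = 3/128 (m = 9/(-6 + 39*((5 - 1*4) + 9)) = 9/(-6 + 39*((5 - 4) + 9)) = 9/(-6 + 39*(1 + 9)) = 9/(-6 + 39*10) = 9/(-6 + 390) = 9/384 = 9*(1/384) = 3/128 ≈ 0.023438)
I = -15781 (I = -31359 + 15578 = -15781)
I + m = -15781 + 3/128 = -2019965/128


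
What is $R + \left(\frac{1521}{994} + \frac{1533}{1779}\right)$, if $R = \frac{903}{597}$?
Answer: $\frac{457989555}{117298958} \approx 3.9045$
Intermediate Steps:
$R = \frac{301}{199}$ ($R = 903 \cdot \frac{1}{597} = \frac{301}{199} \approx 1.5126$)
$R + \left(\frac{1521}{994} + \frac{1533}{1779}\right) = \frac{301}{199} + \left(\frac{1521}{994} + \frac{1533}{1779}\right) = \frac{301}{199} + \left(1521 \cdot \frac{1}{994} + 1533 \cdot \frac{1}{1779}\right) = \frac{301}{199} + \left(\frac{1521}{994} + \frac{511}{593}\right) = \frac{301}{199} + \frac{1409887}{589442} = \frac{457989555}{117298958}$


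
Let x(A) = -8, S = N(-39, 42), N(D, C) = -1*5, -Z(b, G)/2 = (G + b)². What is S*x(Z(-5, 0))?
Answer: 40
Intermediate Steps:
Z(b, G) = -2*(G + b)²
N(D, C) = -5
S = -5
S*x(Z(-5, 0)) = -5*(-8) = 40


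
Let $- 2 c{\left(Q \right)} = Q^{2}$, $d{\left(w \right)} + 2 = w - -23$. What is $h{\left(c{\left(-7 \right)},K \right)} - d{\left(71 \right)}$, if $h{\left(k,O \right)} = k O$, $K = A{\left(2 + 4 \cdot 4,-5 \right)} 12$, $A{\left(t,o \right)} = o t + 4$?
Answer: $25192$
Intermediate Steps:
$d{\left(w \right)} = 21 + w$ ($d{\left(w \right)} = -2 + \left(w - -23\right) = -2 + \left(w + 23\right) = -2 + \left(23 + w\right) = 21 + w$)
$A{\left(t,o \right)} = 4 + o t$
$K = -1032$ ($K = \left(4 - 5 \left(2 + 4 \cdot 4\right)\right) 12 = \left(4 - 5 \left(2 + 16\right)\right) 12 = \left(4 - 90\right) 12 = \left(-86\right) 12 = -1032$)
$c{\left(Q \right)} = - \frac{Q^{2}}{2}$
$h{\left(k,O \right)} = O k$
$h{\left(c{\left(-7 \right)},K \right)} - d{\left(71 \right)} = - 1032 \left(- \frac{\left(-7\right)^{2}}{2}\right) - \left(21 + 71\right) = - 1032 \left(\left(- \frac{1}{2}\right) 49\right) - 92 = \left(-1032\right) \left(- \frac{49}{2}\right) - 92 = 25284 - 92 = 25192$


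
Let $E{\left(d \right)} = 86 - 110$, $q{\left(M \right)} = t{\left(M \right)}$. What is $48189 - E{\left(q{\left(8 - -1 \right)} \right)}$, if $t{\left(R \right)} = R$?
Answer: $48213$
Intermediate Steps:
$q{\left(M \right)} = M$
$E{\left(d \right)} = -24$ ($E{\left(d \right)} = 86 - 110 = -24$)
$48189 - E{\left(q{\left(8 - -1 \right)} \right)} = 48189 - -24 = 48189 + 24 = 48213$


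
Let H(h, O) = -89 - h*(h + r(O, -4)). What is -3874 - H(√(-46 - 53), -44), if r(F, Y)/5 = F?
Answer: -3884 - 660*I*√11 ≈ -3884.0 - 2189.0*I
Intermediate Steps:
r(F, Y) = 5*F
H(h, O) = -89 - h*(h + 5*O)
-3874 - H(√(-46 - 53), -44) = -3874 - (-89 - (√(-46 - 53))² - 5*(-44)*√(-46 - 53)) = -3874 - (-89 - (√(-99))² - 5*(-44)*√(-99)) = -3874 - (-89 - (3*I*√11)² - 5*(-44)*3*I*√11) = -3874 - (-89 - 1*(-99) + 660*I*√11) = -3874 - (-89 + 99 + 660*I*√11) = -3874 - (10 + 660*I*√11) = -3874 + (-10 - 660*I*√11) = -3884 - 660*I*√11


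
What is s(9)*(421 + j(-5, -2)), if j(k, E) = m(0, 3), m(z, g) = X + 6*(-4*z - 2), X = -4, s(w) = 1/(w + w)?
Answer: 45/2 ≈ 22.500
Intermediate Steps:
s(w) = 1/(2*w)
m(z, g) = -16 - 24*z (m(z, g) = -4 + 6*(-4*z - 2) = -4 + 6*(-2 - 4*z) = -4 + (-12 - 24*z) = -16 - 24*z)
j(k, E) = -16 (j(k, E) = -16 - 24*0 = -16 + 0 = -16)
s(9)*(421 + j(-5, -2)) = ((½)/9)*(421 - 16) = ((½)*(⅑))*405 = (1/18)*405 = 45/2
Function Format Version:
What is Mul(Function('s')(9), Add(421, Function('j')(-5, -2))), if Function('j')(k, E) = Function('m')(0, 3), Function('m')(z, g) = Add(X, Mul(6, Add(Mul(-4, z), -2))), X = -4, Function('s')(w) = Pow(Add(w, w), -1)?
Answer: Rational(45, 2) ≈ 22.500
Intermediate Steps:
Function('s')(w) = Mul(Rational(1, 2), Pow(w, -1)) (Function('s')(w) = Pow(Mul(2, w), -1) = Mul(Rational(1, 2), Pow(w, -1)))
Function('m')(z, g) = Add(-16, Mul(-24, z)) (Function('m')(z, g) = Add(-4, Mul(6, Add(Mul(-4, z), -2))) = Add(-4, Mul(6, Add(-2, Mul(-4, z)))) = Add(-4, Add(-12, Mul(-24, z))) = Add(-16, Mul(-24, z)))
Function('j')(k, E) = -16 (Function('j')(k, E) = Add(-16, Mul(-24, 0)) = Add(-16, 0) = -16)
Mul(Function('s')(9), Add(421, Function('j')(-5, -2))) = Mul(Mul(Rational(1, 2), Pow(9, -1)), Add(421, -16)) = Mul(Mul(Rational(1, 2), Rational(1, 9)), 405) = Mul(Rational(1, 18), 405) = Rational(45, 2)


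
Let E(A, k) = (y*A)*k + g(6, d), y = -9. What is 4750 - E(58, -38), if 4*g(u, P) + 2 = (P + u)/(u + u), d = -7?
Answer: -724103/48 ≈ -15085.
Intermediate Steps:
g(u, P) = -½ + (P + u)/(8*u) (g(u, P) = -½ + ((P + u)/(u + u))/4 = -½ + ((P + u)/((2*u)))/4 = -½ + ((P + u)*(1/(2*u)))/4 = -½ + ((P + u)/(2*u))/4 = -½ + (P + u)/(8*u))
E(A, k) = -25/48 - 9*A*k (E(A, k) = (-9*A)*k + (⅛)*(-7 - 3*6)/6 = -9*A*k + (⅛)*(⅙)*(-7 - 18) = -9*A*k + (⅛)*(⅙)*(-25) = -9*A*k - 25/48 = -25/48 - 9*A*k)
4750 - E(58, -38) = 4750 - (-25/48 - 9*58*(-38)) = 4750 - (-25/48 + 19836) = 4750 - 1*952103/48 = 4750 - 952103/48 = -724103/48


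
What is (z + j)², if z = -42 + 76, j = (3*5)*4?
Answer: 8836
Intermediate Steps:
j = 60 (j = 15*4 = 60)
z = 34
(z + j)² = (34 + 60)² = 94² = 8836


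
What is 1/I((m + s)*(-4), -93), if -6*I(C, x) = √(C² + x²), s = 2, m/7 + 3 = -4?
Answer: -6*√43993/43993 ≈ -0.028606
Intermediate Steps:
m = -49 (m = -21 + 7*(-4) = -21 - 28 = -49)
I(C, x) = -√(C² + x²)/6
1/I((m + s)*(-4), -93) = 1/(-√(((-49 + 2)*(-4))² + (-93)²)/6) = 1/(-√((-47*(-4))² + 8649)/6) = 1/(-√(188² + 8649)/6) = 1/(-√(35344 + 8649)/6) = 1/(-√43993/6) = -6*√43993/43993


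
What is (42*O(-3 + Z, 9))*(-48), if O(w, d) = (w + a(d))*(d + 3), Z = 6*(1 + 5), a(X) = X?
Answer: -1016064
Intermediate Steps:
Z = 36 (Z = 6*6 = 36)
O(w, d) = (3 + d)*(d + w) (O(w, d) = (w + d)*(d + 3) = (d + w)*(3 + d) = (3 + d)*(d + w))
(42*O(-3 + Z, 9))*(-48) = (42*(9**2 + 3*9 + 3*(-3 + 36) + 9*(-3 + 36)))*(-48) = (42*(81 + 27 + 3*33 + 9*33))*(-48) = (42*(81 + 27 + 99 + 297))*(-48) = (42*504)*(-48) = 21168*(-48) = -1016064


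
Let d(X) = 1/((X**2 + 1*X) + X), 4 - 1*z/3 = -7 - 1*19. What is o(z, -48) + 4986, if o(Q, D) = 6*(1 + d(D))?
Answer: 1837057/368 ≈ 4992.0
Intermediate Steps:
z = 90 (z = 12 - 3*(-7 - 1*19) = 12 - 3*(-7 - 19) = 12 - 3*(-26) = 12 + 78 = 90)
d(X) = 1/(X**2 + 2*X) (d(X) = 1/((X**2 + X) + X) = 1/((X + X**2) + X) = 1/(X**2 + 2*X))
o(Q, D) = 6 + 6/(D*(2 + D)) (o(Q, D) = 6*(1 + 1/(D*(2 + D))) = 6 + 6/(D*(2 + D)))
o(z, -48) + 4986 = 6*(1 - 48*(2 - 48))/(-48*(2 - 48)) + 4986 = 6*(-1/48)*(1 - 48*(-46))/(-46) + 4986 = 6*(-1/48)*(-1/46)*(1 + 2208) + 4986 = 6*(-1/48)*(-1/46)*2209 + 4986 = 2209/368 + 4986 = 1837057/368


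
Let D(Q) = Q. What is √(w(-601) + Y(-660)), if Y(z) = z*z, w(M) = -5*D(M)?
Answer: √438605 ≈ 662.27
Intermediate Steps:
w(M) = -5*M
Y(z) = z²
√(w(-601) + Y(-660)) = √(-5*(-601) + (-660)²) = √(3005 + 435600) = √438605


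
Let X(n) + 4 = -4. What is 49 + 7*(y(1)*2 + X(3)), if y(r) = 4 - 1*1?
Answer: 35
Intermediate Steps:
y(r) = 3 (y(r) = 4 - 1 = 3)
X(n) = -8 (X(n) = -4 - 4 = -8)
49 + 7*(y(1)*2 + X(3)) = 49 + 7*(3*2 - 8) = 49 + 7*(6 - 8) = 49 + 7*(-2) = 49 - 14 = 35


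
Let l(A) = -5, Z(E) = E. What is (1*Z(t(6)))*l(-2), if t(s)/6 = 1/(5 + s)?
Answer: -30/11 ≈ -2.7273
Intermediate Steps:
t(s) = 6/(5 + s)
(1*Z(t(6)))*l(-2) = (1*(6/(5 + 6)))*(-5) = (1*(6/11))*(-5) = (6/11)*(-5) = -30/11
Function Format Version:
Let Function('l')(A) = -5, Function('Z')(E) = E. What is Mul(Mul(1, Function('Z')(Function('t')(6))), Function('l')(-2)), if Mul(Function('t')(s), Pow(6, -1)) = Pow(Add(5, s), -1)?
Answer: Rational(-30, 11) ≈ -2.7273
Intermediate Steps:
Function('t')(s) = Mul(6, Pow(Add(5, s), -1))
Mul(Mul(1, Function('Z')(Function('t')(6))), Function('l')(-2)) = Mul(Mul(1, Mul(6, Pow(Add(5, 6), -1))), -5) = Mul(Mul(1, Mul(6, Pow(11, -1))), -5) = Mul(Mul(1, Mul(6, Rational(1, 11))), -5) = Mul(Mul(1, Rational(6, 11)), -5) = Mul(Rational(6, 11), -5) = Rational(-30, 11)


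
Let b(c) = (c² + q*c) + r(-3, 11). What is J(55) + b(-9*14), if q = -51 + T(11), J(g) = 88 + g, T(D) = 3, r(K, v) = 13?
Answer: 22080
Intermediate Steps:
q = -48 (q = -51 + 3 = -48)
b(c) = 13 + c² - 48*c (b(c) = (c² - 48*c) + 13 = 13 + c² - 48*c)
J(55) + b(-9*14) = (88 + 55) + (13 + (-9*14)² - (-432)*14) = 143 + (13 + (-126)² - 48*(-126)) = 143 + (13 + 15876 + 6048) = 143 + 21937 = 22080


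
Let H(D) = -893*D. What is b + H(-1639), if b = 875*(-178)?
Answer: 1307877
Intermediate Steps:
b = -155750
b + H(-1639) = -155750 - 893*(-1639) = -155750 + 1463627 = 1307877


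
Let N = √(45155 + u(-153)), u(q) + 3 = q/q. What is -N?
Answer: -3*√5017 ≈ -212.49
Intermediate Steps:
u(q) = -2 (u(q) = -3 + q/q = -3 + 1 = -2)
N = 3*√5017 (N = √(45155 - 2) = √45153 = 3*√5017 ≈ 212.49)
-N = -3*√5017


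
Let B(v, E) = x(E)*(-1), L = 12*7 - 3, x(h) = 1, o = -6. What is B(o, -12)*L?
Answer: -81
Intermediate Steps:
L = 81 (L = 84 - 3 = 81)
B(v, E) = -1 (B(v, E) = 1*(-1) = -1)
B(o, -12)*L = -1*81 = -81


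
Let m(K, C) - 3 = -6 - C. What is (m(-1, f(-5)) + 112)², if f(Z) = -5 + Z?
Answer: 14161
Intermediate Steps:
m(K, C) = -3 - C (m(K, C) = 3 + (-6 - C) = -3 - C)
(m(-1, f(-5)) + 112)² = ((-3 - (-5 - 5)) + 112)² = ((-3 - 1*(-10)) + 112)² = ((-3 + 10) + 112)² = (7 + 112)² = 119² = 14161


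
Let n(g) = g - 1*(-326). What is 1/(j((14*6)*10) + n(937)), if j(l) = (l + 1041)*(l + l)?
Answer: 1/3161343 ≈ 3.1632e-7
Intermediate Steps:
n(g) = 326 + g (n(g) = g + 326 = 326 + g)
j(l) = 2*l*(1041 + l) (j(l) = (1041 + l)*(2*l) = 2*l*(1041 + l))
1/(j((14*6)*10) + n(937)) = 1/(2*((14*6)*10)*(1041 + (14*6)*10) + (326 + 937)) = 1/(2*(84*10)*(1041 + 84*10) + 1263) = 1/(2*840*(1041 + 840) + 1263) = 1/(2*840*1881 + 1263) = 1/(3160080 + 1263) = 1/3161343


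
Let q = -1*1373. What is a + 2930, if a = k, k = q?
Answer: 1557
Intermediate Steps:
q = -1373
k = -1373
a = -1373
a + 2930 = -1373 + 2930 = 1557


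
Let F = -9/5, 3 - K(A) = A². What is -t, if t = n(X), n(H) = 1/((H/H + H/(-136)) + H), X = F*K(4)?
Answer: -136/3295 ≈ -0.041275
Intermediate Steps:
K(A) = 3 - A²
F = -9/5 (F = -9*⅕ = -9/5 ≈ -1.8000)
X = 117/5 (X = -9*(3 - 1*4²)/5 = -9*(3 - 1*16)/5 = -9*(3 - 16)/5 = -9/5*(-13) = 117/5 ≈ 23.400)
n(H) = 1/(1 + 135*H/136) (n(H) = 1/((1 + H*(-1/136)) + H) = 1/((1 - H/136) + H) = 1/(1 + 135*H/136))
t = 136/3295 (t = 136/(136 + 135*(117/5)) = 136/(136 + 3159) = 136/3295 ≈ 0.041275)
-t = -1*136/3295 = -136/3295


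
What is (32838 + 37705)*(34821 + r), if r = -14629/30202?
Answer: 74186490432659/30202 ≈ 2.4563e+9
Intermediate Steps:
r = -14629/30202 (r = -14629*1/30202 = -14629/30202 ≈ -0.48437)
(32838 + 37705)*(34821 + r) = (32838 + 37705)*(34821 - 14629/30202) = 70543*(1051649213/30202) = 74186490432659/30202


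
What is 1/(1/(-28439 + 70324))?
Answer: 41885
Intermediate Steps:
1/(1/(-28439 + 70324)) = 1/(1/41885) = 41885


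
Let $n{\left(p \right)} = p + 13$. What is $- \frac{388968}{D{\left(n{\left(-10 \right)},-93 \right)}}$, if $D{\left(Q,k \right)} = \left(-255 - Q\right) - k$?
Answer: $\frac{129656}{55} \approx 2357.4$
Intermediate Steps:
$n{\left(p \right)} = 13 + p$
$D{\left(Q,k \right)} = -255 - Q - k$
$- \frac{388968}{D{\left(n{\left(-10 \right)},-93 \right)}} = - \frac{388968}{-255 - \left(13 - 10\right) - -93} = - \frac{388968}{-255 - 3 + 93} = - \frac{388968}{-165} = \left(-388968\right) \left(- \frac{1}{165}\right) = \frac{129656}{55}$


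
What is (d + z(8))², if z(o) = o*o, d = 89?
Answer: 23409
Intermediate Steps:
z(o) = o²
(d + z(8))² = (89 + 8²)² = (89 + 64)² = 153² = 23409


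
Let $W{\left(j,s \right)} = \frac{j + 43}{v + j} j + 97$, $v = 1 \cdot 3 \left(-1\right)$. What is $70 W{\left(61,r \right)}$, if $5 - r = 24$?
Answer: $\frac{418950}{29} \approx 14447.0$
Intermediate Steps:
$r = -19$ ($r = 5 - 24 = -19$)
$v = -3$ ($v = 3 \left(-1\right) = -3$)
$W{\left(j,s \right)} = 97 + \frac{j \left(43 + j\right)}{-3 + j}$ ($W{\left(j,s \right)} = \frac{j + 43}{-3 + j} j + 97 = \frac{43 + j}{-3 + j} j + 97 = \frac{j \left(43 + j\right)}{-3 + j} + 97 = 97 + \frac{j \left(43 + j\right)}{-3 + j}$)
$70 W{\left(61,r \right)} = 70 \frac{-291 + 61^{2} + 140 \cdot 61}{-3 + 61} = 70 \frac{-291 + 3721 + 8540}{58} = 70 \cdot \frac{1}{58} \cdot 11970 = 70 \cdot \frac{5985}{29} = \frac{418950}{29}$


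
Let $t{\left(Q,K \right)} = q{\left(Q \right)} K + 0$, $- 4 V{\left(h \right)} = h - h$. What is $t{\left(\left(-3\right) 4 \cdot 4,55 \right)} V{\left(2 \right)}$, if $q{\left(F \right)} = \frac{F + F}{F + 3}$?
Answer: $0$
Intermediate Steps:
$q{\left(F \right)} = \frac{2 F}{3 + F}$
$V{\left(h \right)} = 0$ ($V{\left(h \right)} = - \frac{h - h}{4} = \left(- \frac{1}{4}\right) 0 = 0$)
$t{\left(Q,K \right)} = \frac{2 K Q}{3 + Q}$ ($t{\left(Q,K \right)} = \frac{2 Q}{3 + Q} K + 0 = \frac{2 K Q}{3 + Q} + 0 = \frac{2 K Q}{3 + Q}$)
$t{\left(\left(-3\right) 4 \cdot 4,55 \right)} V{\left(2 \right)} = 2 \cdot 55 \left(-3\right) 4 \cdot 4 \frac{1}{3 + \left(-3\right) 4 \cdot 4} \cdot 0 = 2 \cdot 55 \left(\left(-12\right) 4\right) \frac{1}{3 - 48} \cdot 0 = 2 \cdot 55 \left(-48\right) \frac{1}{3 - 48} \cdot 0 = 2 \cdot 55 \left(-48\right) \frac{1}{-45} \cdot 0 = 2 \cdot 55 \left(-48\right) \left(- \frac{1}{45}\right) 0 = \frac{352}{3} \cdot 0 = 0$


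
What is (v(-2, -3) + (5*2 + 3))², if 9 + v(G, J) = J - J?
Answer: 16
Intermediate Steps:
v(G, J) = -9 (v(G, J) = -9 + (J - J) = -9 + 0 = -9)
(v(-2, -3) + (5*2 + 3))² = (-9 + (5*2 + 3))² = (-9 + (10 + 3))² = (-9 + 13)² = 4² = 16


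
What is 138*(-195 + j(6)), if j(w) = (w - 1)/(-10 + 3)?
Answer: -189060/7 ≈ -27009.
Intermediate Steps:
j(w) = ⅐ - w/7 (j(w) = (-1 + w)/(-7) = (-1 + w)*(-⅐) = ⅐ - w/7)
138*(-195 + j(6)) = 138*(-195 + (⅐ - ⅐*6)) = 138*(-195 + (⅐ - 6/7)) = 138*(-195 - 5/7) = 138*(-1370/7) = -189060/7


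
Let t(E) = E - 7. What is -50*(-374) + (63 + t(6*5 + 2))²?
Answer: 26444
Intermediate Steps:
t(E) = -7 + E
-50*(-374) + (63 + t(6*5 + 2))² = -50*(-374) + (63 + (-7 + (6*5 + 2)))² = 18700 + (63 + (-7 + (30 + 2)))² = 18700 + (63 + (-7 + 32))² = 18700 + (63 + 25)² = 18700 + 88² = 18700 + 7744 = 26444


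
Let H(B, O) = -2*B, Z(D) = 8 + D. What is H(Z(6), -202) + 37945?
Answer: 37917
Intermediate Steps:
H(Z(6), -202) + 37945 = -2*(8 + 6) + 37945 = -2*14 + 37945 = -28 + 37945 = 37917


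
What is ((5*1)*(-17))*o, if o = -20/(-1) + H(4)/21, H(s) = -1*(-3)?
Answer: -11985/7 ≈ -1712.1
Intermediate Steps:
H(s) = 3
o = 141/7 (o = -20/(-1) + 3/21 = -20*(-1) + 3*(1/21) = 20 + 1/7 = 141/7 ≈ 20.143)
((5*1)*(-17))*o = ((5*1)*(-17))*(141/7) = (5*(-17))*(141/7) = -85*141/7 = -11985/7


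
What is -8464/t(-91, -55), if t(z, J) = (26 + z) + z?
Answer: 2116/39 ≈ 54.256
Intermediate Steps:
t(z, J) = 26 + 2*z
-8464/t(-91, -55) = -8464/(26 + 2*(-91)) = -8464/(26 - 182) = -8464/(-156) = -8464*(-1/156) = 2116/39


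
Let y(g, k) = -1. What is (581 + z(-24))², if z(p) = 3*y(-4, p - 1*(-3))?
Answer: 334084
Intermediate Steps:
z(p) = -3 (z(p) = 3*(-1) = -3)
(581 + z(-24))² = (581 - 3)² = 578² = 334084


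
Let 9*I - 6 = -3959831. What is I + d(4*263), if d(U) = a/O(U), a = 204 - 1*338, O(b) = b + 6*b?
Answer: -14580076253/33138 ≈ -4.3998e+5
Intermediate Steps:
O(b) = 7*b
I = -3959825/9 (I = 2/3 + (1/9)*(-3959831) = 2/3 - 3959831/9 = -3959825/9 ≈ -4.3998e+5)
a = -134 (a = 204 - 338 = -134)
d(U) = -134/(7*U) (d(U) = -134*1/(7*U) = -134/(7*U))
I + d(4*263) = -3959825/9 - 134/(7*(4*263)) = -3959825/9 - 134/7/1052 = -3959825/9 - 134/7*1/1052 = -3959825/9 - 67/3682 = -14580076253/33138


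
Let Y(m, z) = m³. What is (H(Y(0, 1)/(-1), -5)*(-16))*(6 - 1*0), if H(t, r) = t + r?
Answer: 480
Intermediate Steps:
H(t, r) = r + t
(H(Y(0, 1)/(-1), -5)*(-16))*(6 - 1*0) = ((-5 + 0³/(-1))*(-16))*(6 - 1*0) = ((-5 + 0*(-1))*(-16))*(6 + 0) = ((-5 + 0)*(-16))*6 = -5*(-16)*6 = 80*6 = 480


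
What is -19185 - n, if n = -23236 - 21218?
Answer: 25269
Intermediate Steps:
n = -44454
-19185 - n = -19185 - 1*(-44454) = -19185 + 44454 = 25269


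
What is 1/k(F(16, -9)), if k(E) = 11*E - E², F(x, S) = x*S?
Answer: -1/22320 ≈ -4.4803e-5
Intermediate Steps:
F(x, S) = S*x
k(E) = -E² + 11*E
1/k(F(16, -9)) = 1/((-9*16)*(11 - (-9)*16)) = 1/(-144*(11 - 1*(-144))) = 1/(-144*(11 + 144)) = 1/(-144*155) = 1/(-22320) = -1/22320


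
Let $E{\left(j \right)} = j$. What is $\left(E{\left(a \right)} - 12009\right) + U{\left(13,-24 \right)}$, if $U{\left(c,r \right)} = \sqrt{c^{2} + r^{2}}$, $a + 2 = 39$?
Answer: $-11972 + \sqrt{745} \approx -11945.0$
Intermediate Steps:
$a = 37$ ($a = -2 + 39 = 37$)
$\left(E{\left(a \right)} - 12009\right) + U{\left(13,-24 \right)} = \left(37 - 12009\right) + \sqrt{13^{2} + \left(-24\right)^{2}} = -11972 + \sqrt{169 + 576} = -11972 + \sqrt{745}$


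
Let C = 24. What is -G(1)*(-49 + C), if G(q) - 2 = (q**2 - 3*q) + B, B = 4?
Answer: 100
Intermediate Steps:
G(q) = 6 + q**2 - 3*q (G(q) = 2 + ((q**2 - 3*q) + 4) = 2 + (4 + q**2 - 3*q) = 6 + q**2 - 3*q)
-G(1)*(-49 + C) = -(6 + 1**2 - 3*1)*(-49 + 24) = -(6 + 1 - 3)*(-25) = -4*(-25) = -1*(-100) = 100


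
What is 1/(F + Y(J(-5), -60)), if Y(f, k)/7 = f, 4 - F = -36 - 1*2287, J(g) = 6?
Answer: 1/2369 ≈ 0.00042212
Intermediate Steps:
F = 2327 (F = 4 - (-36 - 1*2287) = 4 - (-36 - 2287) = 4 - 1*(-2323) = 4 + 2323 = 2327)
Y(f, k) = 7*f
1/(F + Y(J(-5), -60)) = 1/(2327 + 7*6) = 1/(2327 + 42) = 1/2369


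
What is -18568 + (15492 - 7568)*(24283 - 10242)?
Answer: 111242316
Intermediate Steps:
-18568 + (15492 - 7568)*(24283 - 10242) = -18568 + 7924*14041 = -18568 + 111260884 = 111242316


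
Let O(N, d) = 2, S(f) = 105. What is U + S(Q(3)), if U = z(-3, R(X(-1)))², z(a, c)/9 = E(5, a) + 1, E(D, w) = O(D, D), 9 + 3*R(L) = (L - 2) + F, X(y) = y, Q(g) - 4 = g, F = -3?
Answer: 834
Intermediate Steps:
Q(g) = 4 + g
R(L) = -14/3 + L/3 (R(L) = -3 + ((L - 2) - 3)/3 = -3 + ((-2 + L) - 3)/3 = -3 + (-5 + L)/3 = -3 + (-5/3 + L/3) = -14/3 + L/3)
E(D, w) = 2
z(a, c) = 27 (z(a, c) = 9*(2 + 1) = 9*3 = 27)
U = 729 (U = 27² = 729)
U + S(Q(3)) = 729 + 105 = 834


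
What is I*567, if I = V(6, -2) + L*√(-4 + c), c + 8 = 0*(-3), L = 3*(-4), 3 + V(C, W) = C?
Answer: 1701 - 13608*I*√3 ≈ 1701.0 - 23570.0*I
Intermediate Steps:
V(C, W) = -3 + C
L = -12
c = -8 (c = -8 + 0*(-3) = -8 + 0 = -8)
I = 3 - 24*I*√3 (I = (-3 + 6) - 12*√(-4 - 8) = 3 - 24*I*√3 ≈ 3.0 - 41.569*I)
I*567 = (3 - 24*I*√3)*567 = 1701 - 13608*I*√3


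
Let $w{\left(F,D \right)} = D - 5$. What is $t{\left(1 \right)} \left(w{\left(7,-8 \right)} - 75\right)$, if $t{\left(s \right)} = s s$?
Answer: $-88$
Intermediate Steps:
$t{\left(s \right)} = s^{2}$
$w{\left(F,D \right)} = -5 + D$ ($w{\left(F,D \right)} = D - 5 = -5 + D$)
$t{\left(1 \right)} \left(w{\left(7,-8 \right)} - 75\right) = 1^{2} \left(\left(-5 - 8\right) - 75\right) = 1 \left(-13 - 75\right) = 1 \left(-88\right) = -88$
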